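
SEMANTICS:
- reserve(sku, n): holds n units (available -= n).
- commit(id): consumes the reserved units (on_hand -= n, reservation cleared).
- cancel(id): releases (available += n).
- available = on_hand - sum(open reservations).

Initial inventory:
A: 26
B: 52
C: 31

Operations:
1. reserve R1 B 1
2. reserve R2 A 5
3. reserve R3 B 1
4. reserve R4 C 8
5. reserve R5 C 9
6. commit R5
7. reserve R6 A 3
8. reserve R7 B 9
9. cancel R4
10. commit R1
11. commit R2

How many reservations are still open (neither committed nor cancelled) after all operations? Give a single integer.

Step 1: reserve R1 B 1 -> on_hand[A=26 B=52 C=31] avail[A=26 B=51 C=31] open={R1}
Step 2: reserve R2 A 5 -> on_hand[A=26 B=52 C=31] avail[A=21 B=51 C=31] open={R1,R2}
Step 3: reserve R3 B 1 -> on_hand[A=26 B=52 C=31] avail[A=21 B=50 C=31] open={R1,R2,R3}
Step 4: reserve R4 C 8 -> on_hand[A=26 B=52 C=31] avail[A=21 B=50 C=23] open={R1,R2,R3,R4}
Step 5: reserve R5 C 9 -> on_hand[A=26 B=52 C=31] avail[A=21 B=50 C=14] open={R1,R2,R3,R4,R5}
Step 6: commit R5 -> on_hand[A=26 B=52 C=22] avail[A=21 B=50 C=14] open={R1,R2,R3,R4}
Step 7: reserve R6 A 3 -> on_hand[A=26 B=52 C=22] avail[A=18 B=50 C=14] open={R1,R2,R3,R4,R6}
Step 8: reserve R7 B 9 -> on_hand[A=26 B=52 C=22] avail[A=18 B=41 C=14] open={R1,R2,R3,R4,R6,R7}
Step 9: cancel R4 -> on_hand[A=26 B=52 C=22] avail[A=18 B=41 C=22] open={R1,R2,R3,R6,R7}
Step 10: commit R1 -> on_hand[A=26 B=51 C=22] avail[A=18 B=41 C=22] open={R2,R3,R6,R7}
Step 11: commit R2 -> on_hand[A=21 B=51 C=22] avail[A=18 B=41 C=22] open={R3,R6,R7}
Open reservations: ['R3', 'R6', 'R7'] -> 3

Answer: 3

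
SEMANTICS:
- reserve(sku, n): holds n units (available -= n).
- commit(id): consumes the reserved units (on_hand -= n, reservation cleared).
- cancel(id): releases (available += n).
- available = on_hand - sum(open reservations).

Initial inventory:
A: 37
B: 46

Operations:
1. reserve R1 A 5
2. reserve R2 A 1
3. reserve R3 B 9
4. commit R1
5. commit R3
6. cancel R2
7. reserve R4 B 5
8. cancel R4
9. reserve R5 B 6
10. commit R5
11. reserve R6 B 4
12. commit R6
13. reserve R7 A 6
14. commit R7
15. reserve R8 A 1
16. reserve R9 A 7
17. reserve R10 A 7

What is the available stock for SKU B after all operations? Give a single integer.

Step 1: reserve R1 A 5 -> on_hand[A=37 B=46] avail[A=32 B=46] open={R1}
Step 2: reserve R2 A 1 -> on_hand[A=37 B=46] avail[A=31 B=46] open={R1,R2}
Step 3: reserve R3 B 9 -> on_hand[A=37 B=46] avail[A=31 B=37] open={R1,R2,R3}
Step 4: commit R1 -> on_hand[A=32 B=46] avail[A=31 B=37] open={R2,R3}
Step 5: commit R3 -> on_hand[A=32 B=37] avail[A=31 B=37] open={R2}
Step 6: cancel R2 -> on_hand[A=32 B=37] avail[A=32 B=37] open={}
Step 7: reserve R4 B 5 -> on_hand[A=32 B=37] avail[A=32 B=32] open={R4}
Step 8: cancel R4 -> on_hand[A=32 B=37] avail[A=32 B=37] open={}
Step 9: reserve R5 B 6 -> on_hand[A=32 B=37] avail[A=32 B=31] open={R5}
Step 10: commit R5 -> on_hand[A=32 B=31] avail[A=32 B=31] open={}
Step 11: reserve R6 B 4 -> on_hand[A=32 B=31] avail[A=32 B=27] open={R6}
Step 12: commit R6 -> on_hand[A=32 B=27] avail[A=32 B=27] open={}
Step 13: reserve R7 A 6 -> on_hand[A=32 B=27] avail[A=26 B=27] open={R7}
Step 14: commit R7 -> on_hand[A=26 B=27] avail[A=26 B=27] open={}
Step 15: reserve R8 A 1 -> on_hand[A=26 B=27] avail[A=25 B=27] open={R8}
Step 16: reserve R9 A 7 -> on_hand[A=26 B=27] avail[A=18 B=27] open={R8,R9}
Step 17: reserve R10 A 7 -> on_hand[A=26 B=27] avail[A=11 B=27] open={R10,R8,R9}
Final available[B] = 27

Answer: 27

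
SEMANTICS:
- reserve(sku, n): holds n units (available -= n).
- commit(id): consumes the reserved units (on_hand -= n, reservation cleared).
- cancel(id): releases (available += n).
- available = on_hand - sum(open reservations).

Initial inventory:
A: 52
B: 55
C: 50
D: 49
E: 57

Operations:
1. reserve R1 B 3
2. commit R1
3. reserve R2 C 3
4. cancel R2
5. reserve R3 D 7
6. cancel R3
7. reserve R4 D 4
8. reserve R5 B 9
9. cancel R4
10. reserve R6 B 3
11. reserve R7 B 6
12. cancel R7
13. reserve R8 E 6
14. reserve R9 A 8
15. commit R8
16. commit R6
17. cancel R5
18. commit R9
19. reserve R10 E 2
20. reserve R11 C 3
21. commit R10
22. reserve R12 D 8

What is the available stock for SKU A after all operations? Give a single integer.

Step 1: reserve R1 B 3 -> on_hand[A=52 B=55 C=50 D=49 E=57] avail[A=52 B=52 C=50 D=49 E=57] open={R1}
Step 2: commit R1 -> on_hand[A=52 B=52 C=50 D=49 E=57] avail[A=52 B=52 C=50 D=49 E=57] open={}
Step 3: reserve R2 C 3 -> on_hand[A=52 B=52 C=50 D=49 E=57] avail[A=52 B=52 C=47 D=49 E=57] open={R2}
Step 4: cancel R2 -> on_hand[A=52 B=52 C=50 D=49 E=57] avail[A=52 B=52 C=50 D=49 E=57] open={}
Step 5: reserve R3 D 7 -> on_hand[A=52 B=52 C=50 D=49 E=57] avail[A=52 B=52 C=50 D=42 E=57] open={R3}
Step 6: cancel R3 -> on_hand[A=52 B=52 C=50 D=49 E=57] avail[A=52 B=52 C=50 D=49 E=57] open={}
Step 7: reserve R4 D 4 -> on_hand[A=52 B=52 C=50 D=49 E=57] avail[A=52 B=52 C=50 D=45 E=57] open={R4}
Step 8: reserve R5 B 9 -> on_hand[A=52 B=52 C=50 D=49 E=57] avail[A=52 B=43 C=50 D=45 E=57] open={R4,R5}
Step 9: cancel R4 -> on_hand[A=52 B=52 C=50 D=49 E=57] avail[A=52 B=43 C=50 D=49 E=57] open={R5}
Step 10: reserve R6 B 3 -> on_hand[A=52 B=52 C=50 D=49 E=57] avail[A=52 B=40 C=50 D=49 E=57] open={R5,R6}
Step 11: reserve R7 B 6 -> on_hand[A=52 B=52 C=50 D=49 E=57] avail[A=52 B=34 C=50 D=49 E=57] open={R5,R6,R7}
Step 12: cancel R7 -> on_hand[A=52 B=52 C=50 D=49 E=57] avail[A=52 B=40 C=50 D=49 E=57] open={R5,R6}
Step 13: reserve R8 E 6 -> on_hand[A=52 B=52 C=50 D=49 E=57] avail[A=52 B=40 C=50 D=49 E=51] open={R5,R6,R8}
Step 14: reserve R9 A 8 -> on_hand[A=52 B=52 C=50 D=49 E=57] avail[A=44 B=40 C=50 D=49 E=51] open={R5,R6,R8,R9}
Step 15: commit R8 -> on_hand[A=52 B=52 C=50 D=49 E=51] avail[A=44 B=40 C=50 D=49 E=51] open={R5,R6,R9}
Step 16: commit R6 -> on_hand[A=52 B=49 C=50 D=49 E=51] avail[A=44 B=40 C=50 D=49 E=51] open={R5,R9}
Step 17: cancel R5 -> on_hand[A=52 B=49 C=50 D=49 E=51] avail[A=44 B=49 C=50 D=49 E=51] open={R9}
Step 18: commit R9 -> on_hand[A=44 B=49 C=50 D=49 E=51] avail[A=44 B=49 C=50 D=49 E=51] open={}
Step 19: reserve R10 E 2 -> on_hand[A=44 B=49 C=50 D=49 E=51] avail[A=44 B=49 C=50 D=49 E=49] open={R10}
Step 20: reserve R11 C 3 -> on_hand[A=44 B=49 C=50 D=49 E=51] avail[A=44 B=49 C=47 D=49 E=49] open={R10,R11}
Step 21: commit R10 -> on_hand[A=44 B=49 C=50 D=49 E=49] avail[A=44 B=49 C=47 D=49 E=49] open={R11}
Step 22: reserve R12 D 8 -> on_hand[A=44 B=49 C=50 D=49 E=49] avail[A=44 B=49 C=47 D=41 E=49] open={R11,R12}
Final available[A] = 44

Answer: 44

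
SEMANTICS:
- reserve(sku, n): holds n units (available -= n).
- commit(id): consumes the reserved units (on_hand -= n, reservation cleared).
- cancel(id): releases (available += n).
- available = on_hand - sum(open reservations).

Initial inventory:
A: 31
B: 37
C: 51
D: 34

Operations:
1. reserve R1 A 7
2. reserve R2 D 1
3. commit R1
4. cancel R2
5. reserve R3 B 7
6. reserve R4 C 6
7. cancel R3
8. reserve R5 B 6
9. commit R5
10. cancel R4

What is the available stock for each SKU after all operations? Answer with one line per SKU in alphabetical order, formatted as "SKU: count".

Answer: A: 24
B: 31
C: 51
D: 34

Derivation:
Step 1: reserve R1 A 7 -> on_hand[A=31 B=37 C=51 D=34] avail[A=24 B=37 C=51 D=34] open={R1}
Step 2: reserve R2 D 1 -> on_hand[A=31 B=37 C=51 D=34] avail[A=24 B=37 C=51 D=33] open={R1,R2}
Step 3: commit R1 -> on_hand[A=24 B=37 C=51 D=34] avail[A=24 B=37 C=51 D=33] open={R2}
Step 4: cancel R2 -> on_hand[A=24 B=37 C=51 D=34] avail[A=24 B=37 C=51 D=34] open={}
Step 5: reserve R3 B 7 -> on_hand[A=24 B=37 C=51 D=34] avail[A=24 B=30 C=51 D=34] open={R3}
Step 6: reserve R4 C 6 -> on_hand[A=24 B=37 C=51 D=34] avail[A=24 B=30 C=45 D=34] open={R3,R4}
Step 7: cancel R3 -> on_hand[A=24 B=37 C=51 D=34] avail[A=24 B=37 C=45 D=34] open={R4}
Step 8: reserve R5 B 6 -> on_hand[A=24 B=37 C=51 D=34] avail[A=24 B=31 C=45 D=34] open={R4,R5}
Step 9: commit R5 -> on_hand[A=24 B=31 C=51 D=34] avail[A=24 B=31 C=45 D=34] open={R4}
Step 10: cancel R4 -> on_hand[A=24 B=31 C=51 D=34] avail[A=24 B=31 C=51 D=34] open={}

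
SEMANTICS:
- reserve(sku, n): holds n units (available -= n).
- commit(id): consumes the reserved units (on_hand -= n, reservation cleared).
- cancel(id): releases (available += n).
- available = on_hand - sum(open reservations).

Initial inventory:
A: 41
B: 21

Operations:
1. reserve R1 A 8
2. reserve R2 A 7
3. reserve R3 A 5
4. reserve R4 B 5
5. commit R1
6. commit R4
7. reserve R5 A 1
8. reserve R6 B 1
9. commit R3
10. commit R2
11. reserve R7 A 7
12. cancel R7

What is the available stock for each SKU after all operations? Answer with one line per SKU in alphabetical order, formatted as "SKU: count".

Answer: A: 20
B: 15

Derivation:
Step 1: reserve R1 A 8 -> on_hand[A=41 B=21] avail[A=33 B=21] open={R1}
Step 2: reserve R2 A 7 -> on_hand[A=41 B=21] avail[A=26 B=21] open={R1,R2}
Step 3: reserve R3 A 5 -> on_hand[A=41 B=21] avail[A=21 B=21] open={R1,R2,R3}
Step 4: reserve R4 B 5 -> on_hand[A=41 B=21] avail[A=21 B=16] open={R1,R2,R3,R4}
Step 5: commit R1 -> on_hand[A=33 B=21] avail[A=21 B=16] open={R2,R3,R4}
Step 6: commit R4 -> on_hand[A=33 B=16] avail[A=21 B=16] open={R2,R3}
Step 7: reserve R5 A 1 -> on_hand[A=33 B=16] avail[A=20 B=16] open={R2,R3,R5}
Step 8: reserve R6 B 1 -> on_hand[A=33 B=16] avail[A=20 B=15] open={R2,R3,R5,R6}
Step 9: commit R3 -> on_hand[A=28 B=16] avail[A=20 B=15] open={R2,R5,R6}
Step 10: commit R2 -> on_hand[A=21 B=16] avail[A=20 B=15] open={R5,R6}
Step 11: reserve R7 A 7 -> on_hand[A=21 B=16] avail[A=13 B=15] open={R5,R6,R7}
Step 12: cancel R7 -> on_hand[A=21 B=16] avail[A=20 B=15] open={R5,R6}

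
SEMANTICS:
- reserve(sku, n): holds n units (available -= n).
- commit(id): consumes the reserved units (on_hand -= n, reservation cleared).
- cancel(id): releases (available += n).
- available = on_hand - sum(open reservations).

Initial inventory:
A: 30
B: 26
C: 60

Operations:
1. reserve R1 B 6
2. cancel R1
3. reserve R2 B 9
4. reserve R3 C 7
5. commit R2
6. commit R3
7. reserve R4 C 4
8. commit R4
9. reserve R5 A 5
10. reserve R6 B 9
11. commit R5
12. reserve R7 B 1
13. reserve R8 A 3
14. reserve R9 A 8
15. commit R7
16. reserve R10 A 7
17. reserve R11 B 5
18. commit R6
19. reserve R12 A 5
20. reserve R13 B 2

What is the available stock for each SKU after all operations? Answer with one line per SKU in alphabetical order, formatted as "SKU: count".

Step 1: reserve R1 B 6 -> on_hand[A=30 B=26 C=60] avail[A=30 B=20 C=60] open={R1}
Step 2: cancel R1 -> on_hand[A=30 B=26 C=60] avail[A=30 B=26 C=60] open={}
Step 3: reserve R2 B 9 -> on_hand[A=30 B=26 C=60] avail[A=30 B=17 C=60] open={R2}
Step 4: reserve R3 C 7 -> on_hand[A=30 B=26 C=60] avail[A=30 B=17 C=53] open={R2,R3}
Step 5: commit R2 -> on_hand[A=30 B=17 C=60] avail[A=30 B=17 C=53] open={R3}
Step 6: commit R3 -> on_hand[A=30 B=17 C=53] avail[A=30 B=17 C=53] open={}
Step 7: reserve R4 C 4 -> on_hand[A=30 B=17 C=53] avail[A=30 B=17 C=49] open={R4}
Step 8: commit R4 -> on_hand[A=30 B=17 C=49] avail[A=30 B=17 C=49] open={}
Step 9: reserve R5 A 5 -> on_hand[A=30 B=17 C=49] avail[A=25 B=17 C=49] open={R5}
Step 10: reserve R6 B 9 -> on_hand[A=30 B=17 C=49] avail[A=25 B=8 C=49] open={R5,R6}
Step 11: commit R5 -> on_hand[A=25 B=17 C=49] avail[A=25 B=8 C=49] open={R6}
Step 12: reserve R7 B 1 -> on_hand[A=25 B=17 C=49] avail[A=25 B=7 C=49] open={R6,R7}
Step 13: reserve R8 A 3 -> on_hand[A=25 B=17 C=49] avail[A=22 B=7 C=49] open={R6,R7,R8}
Step 14: reserve R9 A 8 -> on_hand[A=25 B=17 C=49] avail[A=14 B=7 C=49] open={R6,R7,R8,R9}
Step 15: commit R7 -> on_hand[A=25 B=16 C=49] avail[A=14 B=7 C=49] open={R6,R8,R9}
Step 16: reserve R10 A 7 -> on_hand[A=25 B=16 C=49] avail[A=7 B=7 C=49] open={R10,R6,R8,R9}
Step 17: reserve R11 B 5 -> on_hand[A=25 B=16 C=49] avail[A=7 B=2 C=49] open={R10,R11,R6,R8,R9}
Step 18: commit R6 -> on_hand[A=25 B=7 C=49] avail[A=7 B=2 C=49] open={R10,R11,R8,R9}
Step 19: reserve R12 A 5 -> on_hand[A=25 B=7 C=49] avail[A=2 B=2 C=49] open={R10,R11,R12,R8,R9}
Step 20: reserve R13 B 2 -> on_hand[A=25 B=7 C=49] avail[A=2 B=0 C=49] open={R10,R11,R12,R13,R8,R9}

Answer: A: 2
B: 0
C: 49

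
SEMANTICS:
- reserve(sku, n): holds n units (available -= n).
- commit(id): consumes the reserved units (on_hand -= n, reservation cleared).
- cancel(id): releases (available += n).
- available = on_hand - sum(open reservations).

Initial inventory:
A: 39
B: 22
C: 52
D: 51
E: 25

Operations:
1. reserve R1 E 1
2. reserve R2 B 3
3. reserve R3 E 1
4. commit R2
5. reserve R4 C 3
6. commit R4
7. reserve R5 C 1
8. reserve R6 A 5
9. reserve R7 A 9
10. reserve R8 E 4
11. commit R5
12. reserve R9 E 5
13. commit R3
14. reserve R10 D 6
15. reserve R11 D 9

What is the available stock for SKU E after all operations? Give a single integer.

Step 1: reserve R1 E 1 -> on_hand[A=39 B=22 C=52 D=51 E=25] avail[A=39 B=22 C=52 D=51 E=24] open={R1}
Step 2: reserve R2 B 3 -> on_hand[A=39 B=22 C=52 D=51 E=25] avail[A=39 B=19 C=52 D=51 E=24] open={R1,R2}
Step 3: reserve R3 E 1 -> on_hand[A=39 B=22 C=52 D=51 E=25] avail[A=39 B=19 C=52 D=51 E=23] open={R1,R2,R3}
Step 4: commit R2 -> on_hand[A=39 B=19 C=52 D=51 E=25] avail[A=39 B=19 C=52 D=51 E=23] open={R1,R3}
Step 5: reserve R4 C 3 -> on_hand[A=39 B=19 C=52 D=51 E=25] avail[A=39 B=19 C=49 D=51 E=23] open={R1,R3,R4}
Step 6: commit R4 -> on_hand[A=39 B=19 C=49 D=51 E=25] avail[A=39 B=19 C=49 D=51 E=23] open={R1,R3}
Step 7: reserve R5 C 1 -> on_hand[A=39 B=19 C=49 D=51 E=25] avail[A=39 B=19 C=48 D=51 E=23] open={R1,R3,R5}
Step 8: reserve R6 A 5 -> on_hand[A=39 B=19 C=49 D=51 E=25] avail[A=34 B=19 C=48 D=51 E=23] open={R1,R3,R5,R6}
Step 9: reserve R7 A 9 -> on_hand[A=39 B=19 C=49 D=51 E=25] avail[A=25 B=19 C=48 D=51 E=23] open={R1,R3,R5,R6,R7}
Step 10: reserve R8 E 4 -> on_hand[A=39 B=19 C=49 D=51 E=25] avail[A=25 B=19 C=48 D=51 E=19] open={R1,R3,R5,R6,R7,R8}
Step 11: commit R5 -> on_hand[A=39 B=19 C=48 D=51 E=25] avail[A=25 B=19 C=48 D=51 E=19] open={R1,R3,R6,R7,R8}
Step 12: reserve R9 E 5 -> on_hand[A=39 B=19 C=48 D=51 E=25] avail[A=25 B=19 C=48 D=51 E=14] open={R1,R3,R6,R7,R8,R9}
Step 13: commit R3 -> on_hand[A=39 B=19 C=48 D=51 E=24] avail[A=25 B=19 C=48 D=51 E=14] open={R1,R6,R7,R8,R9}
Step 14: reserve R10 D 6 -> on_hand[A=39 B=19 C=48 D=51 E=24] avail[A=25 B=19 C=48 D=45 E=14] open={R1,R10,R6,R7,R8,R9}
Step 15: reserve R11 D 9 -> on_hand[A=39 B=19 C=48 D=51 E=24] avail[A=25 B=19 C=48 D=36 E=14] open={R1,R10,R11,R6,R7,R8,R9}
Final available[E] = 14

Answer: 14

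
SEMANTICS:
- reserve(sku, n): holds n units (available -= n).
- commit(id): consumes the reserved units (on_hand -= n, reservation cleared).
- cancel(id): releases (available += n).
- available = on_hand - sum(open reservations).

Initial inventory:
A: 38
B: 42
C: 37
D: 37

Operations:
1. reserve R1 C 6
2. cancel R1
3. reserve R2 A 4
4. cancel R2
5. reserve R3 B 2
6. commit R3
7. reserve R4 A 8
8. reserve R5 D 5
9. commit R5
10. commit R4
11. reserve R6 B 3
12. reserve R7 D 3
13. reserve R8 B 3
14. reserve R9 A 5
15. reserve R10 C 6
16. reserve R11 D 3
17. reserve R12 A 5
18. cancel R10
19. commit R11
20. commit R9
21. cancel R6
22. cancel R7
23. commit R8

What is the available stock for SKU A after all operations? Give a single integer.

Step 1: reserve R1 C 6 -> on_hand[A=38 B=42 C=37 D=37] avail[A=38 B=42 C=31 D=37] open={R1}
Step 2: cancel R1 -> on_hand[A=38 B=42 C=37 D=37] avail[A=38 B=42 C=37 D=37] open={}
Step 3: reserve R2 A 4 -> on_hand[A=38 B=42 C=37 D=37] avail[A=34 B=42 C=37 D=37] open={R2}
Step 4: cancel R2 -> on_hand[A=38 B=42 C=37 D=37] avail[A=38 B=42 C=37 D=37] open={}
Step 5: reserve R3 B 2 -> on_hand[A=38 B=42 C=37 D=37] avail[A=38 B=40 C=37 D=37] open={R3}
Step 6: commit R3 -> on_hand[A=38 B=40 C=37 D=37] avail[A=38 B=40 C=37 D=37] open={}
Step 7: reserve R4 A 8 -> on_hand[A=38 B=40 C=37 D=37] avail[A=30 B=40 C=37 D=37] open={R4}
Step 8: reserve R5 D 5 -> on_hand[A=38 B=40 C=37 D=37] avail[A=30 B=40 C=37 D=32] open={R4,R5}
Step 9: commit R5 -> on_hand[A=38 B=40 C=37 D=32] avail[A=30 B=40 C=37 D=32] open={R4}
Step 10: commit R4 -> on_hand[A=30 B=40 C=37 D=32] avail[A=30 B=40 C=37 D=32] open={}
Step 11: reserve R6 B 3 -> on_hand[A=30 B=40 C=37 D=32] avail[A=30 B=37 C=37 D=32] open={R6}
Step 12: reserve R7 D 3 -> on_hand[A=30 B=40 C=37 D=32] avail[A=30 B=37 C=37 D=29] open={R6,R7}
Step 13: reserve R8 B 3 -> on_hand[A=30 B=40 C=37 D=32] avail[A=30 B=34 C=37 D=29] open={R6,R7,R8}
Step 14: reserve R9 A 5 -> on_hand[A=30 B=40 C=37 D=32] avail[A=25 B=34 C=37 D=29] open={R6,R7,R8,R9}
Step 15: reserve R10 C 6 -> on_hand[A=30 B=40 C=37 D=32] avail[A=25 B=34 C=31 D=29] open={R10,R6,R7,R8,R9}
Step 16: reserve R11 D 3 -> on_hand[A=30 B=40 C=37 D=32] avail[A=25 B=34 C=31 D=26] open={R10,R11,R6,R7,R8,R9}
Step 17: reserve R12 A 5 -> on_hand[A=30 B=40 C=37 D=32] avail[A=20 B=34 C=31 D=26] open={R10,R11,R12,R6,R7,R8,R9}
Step 18: cancel R10 -> on_hand[A=30 B=40 C=37 D=32] avail[A=20 B=34 C=37 D=26] open={R11,R12,R6,R7,R8,R9}
Step 19: commit R11 -> on_hand[A=30 B=40 C=37 D=29] avail[A=20 B=34 C=37 D=26] open={R12,R6,R7,R8,R9}
Step 20: commit R9 -> on_hand[A=25 B=40 C=37 D=29] avail[A=20 B=34 C=37 D=26] open={R12,R6,R7,R8}
Step 21: cancel R6 -> on_hand[A=25 B=40 C=37 D=29] avail[A=20 B=37 C=37 D=26] open={R12,R7,R8}
Step 22: cancel R7 -> on_hand[A=25 B=40 C=37 D=29] avail[A=20 B=37 C=37 D=29] open={R12,R8}
Step 23: commit R8 -> on_hand[A=25 B=37 C=37 D=29] avail[A=20 B=37 C=37 D=29] open={R12}
Final available[A] = 20

Answer: 20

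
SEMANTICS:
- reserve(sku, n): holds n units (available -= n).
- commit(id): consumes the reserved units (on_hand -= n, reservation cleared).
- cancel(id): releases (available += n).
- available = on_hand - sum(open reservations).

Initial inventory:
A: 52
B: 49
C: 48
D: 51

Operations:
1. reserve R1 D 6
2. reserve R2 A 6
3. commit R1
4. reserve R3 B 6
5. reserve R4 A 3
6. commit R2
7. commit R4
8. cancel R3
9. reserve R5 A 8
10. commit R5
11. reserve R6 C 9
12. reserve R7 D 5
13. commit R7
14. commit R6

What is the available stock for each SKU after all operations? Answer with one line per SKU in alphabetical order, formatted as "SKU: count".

Step 1: reserve R1 D 6 -> on_hand[A=52 B=49 C=48 D=51] avail[A=52 B=49 C=48 D=45] open={R1}
Step 2: reserve R2 A 6 -> on_hand[A=52 B=49 C=48 D=51] avail[A=46 B=49 C=48 D=45] open={R1,R2}
Step 3: commit R1 -> on_hand[A=52 B=49 C=48 D=45] avail[A=46 B=49 C=48 D=45] open={R2}
Step 4: reserve R3 B 6 -> on_hand[A=52 B=49 C=48 D=45] avail[A=46 B=43 C=48 D=45] open={R2,R3}
Step 5: reserve R4 A 3 -> on_hand[A=52 B=49 C=48 D=45] avail[A=43 B=43 C=48 D=45] open={R2,R3,R4}
Step 6: commit R2 -> on_hand[A=46 B=49 C=48 D=45] avail[A=43 B=43 C=48 D=45] open={R3,R4}
Step 7: commit R4 -> on_hand[A=43 B=49 C=48 D=45] avail[A=43 B=43 C=48 D=45] open={R3}
Step 8: cancel R3 -> on_hand[A=43 B=49 C=48 D=45] avail[A=43 B=49 C=48 D=45] open={}
Step 9: reserve R5 A 8 -> on_hand[A=43 B=49 C=48 D=45] avail[A=35 B=49 C=48 D=45] open={R5}
Step 10: commit R5 -> on_hand[A=35 B=49 C=48 D=45] avail[A=35 B=49 C=48 D=45] open={}
Step 11: reserve R6 C 9 -> on_hand[A=35 B=49 C=48 D=45] avail[A=35 B=49 C=39 D=45] open={R6}
Step 12: reserve R7 D 5 -> on_hand[A=35 B=49 C=48 D=45] avail[A=35 B=49 C=39 D=40] open={R6,R7}
Step 13: commit R7 -> on_hand[A=35 B=49 C=48 D=40] avail[A=35 B=49 C=39 D=40] open={R6}
Step 14: commit R6 -> on_hand[A=35 B=49 C=39 D=40] avail[A=35 B=49 C=39 D=40] open={}

Answer: A: 35
B: 49
C: 39
D: 40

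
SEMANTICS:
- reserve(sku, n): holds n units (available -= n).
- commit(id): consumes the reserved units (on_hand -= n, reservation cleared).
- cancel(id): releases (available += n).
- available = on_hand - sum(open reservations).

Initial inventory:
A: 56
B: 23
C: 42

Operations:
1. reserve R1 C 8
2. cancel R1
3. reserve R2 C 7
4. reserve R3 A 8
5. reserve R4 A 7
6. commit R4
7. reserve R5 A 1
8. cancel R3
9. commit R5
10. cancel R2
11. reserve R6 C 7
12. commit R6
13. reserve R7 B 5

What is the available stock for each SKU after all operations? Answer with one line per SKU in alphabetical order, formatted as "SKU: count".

Answer: A: 48
B: 18
C: 35

Derivation:
Step 1: reserve R1 C 8 -> on_hand[A=56 B=23 C=42] avail[A=56 B=23 C=34] open={R1}
Step 2: cancel R1 -> on_hand[A=56 B=23 C=42] avail[A=56 B=23 C=42] open={}
Step 3: reserve R2 C 7 -> on_hand[A=56 B=23 C=42] avail[A=56 B=23 C=35] open={R2}
Step 4: reserve R3 A 8 -> on_hand[A=56 B=23 C=42] avail[A=48 B=23 C=35] open={R2,R3}
Step 5: reserve R4 A 7 -> on_hand[A=56 B=23 C=42] avail[A=41 B=23 C=35] open={R2,R3,R4}
Step 6: commit R4 -> on_hand[A=49 B=23 C=42] avail[A=41 B=23 C=35] open={R2,R3}
Step 7: reserve R5 A 1 -> on_hand[A=49 B=23 C=42] avail[A=40 B=23 C=35] open={R2,R3,R5}
Step 8: cancel R3 -> on_hand[A=49 B=23 C=42] avail[A=48 B=23 C=35] open={R2,R5}
Step 9: commit R5 -> on_hand[A=48 B=23 C=42] avail[A=48 B=23 C=35] open={R2}
Step 10: cancel R2 -> on_hand[A=48 B=23 C=42] avail[A=48 B=23 C=42] open={}
Step 11: reserve R6 C 7 -> on_hand[A=48 B=23 C=42] avail[A=48 B=23 C=35] open={R6}
Step 12: commit R6 -> on_hand[A=48 B=23 C=35] avail[A=48 B=23 C=35] open={}
Step 13: reserve R7 B 5 -> on_hand[A=48 B=23 C=35] avail[A=48 B=18 C=35] open={R7}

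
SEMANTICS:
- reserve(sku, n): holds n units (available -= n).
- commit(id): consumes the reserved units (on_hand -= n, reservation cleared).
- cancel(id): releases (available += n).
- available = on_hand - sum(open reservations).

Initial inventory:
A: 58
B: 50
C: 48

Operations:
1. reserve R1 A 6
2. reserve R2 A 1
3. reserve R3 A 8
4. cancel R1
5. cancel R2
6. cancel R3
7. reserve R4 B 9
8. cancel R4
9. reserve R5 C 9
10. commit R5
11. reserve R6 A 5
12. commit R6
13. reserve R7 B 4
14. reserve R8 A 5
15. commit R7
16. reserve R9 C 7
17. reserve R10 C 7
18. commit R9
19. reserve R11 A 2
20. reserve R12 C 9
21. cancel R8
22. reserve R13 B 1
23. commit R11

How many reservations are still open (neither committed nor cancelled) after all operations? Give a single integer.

Step 1: reserve R1 A 6 -> on_hand[A=58 B=50 C=48] avail[A=52 B=50 C=48] open={R1}
Step 2: reserve R2 A 1 -> on_hand[A=58 B=50 C=48] avail[A=51 B=50 C=48] open={R1,R2}
Step 3: reserve R3 A 8 -> on_hand[A=58 B=50 C=48] avail[A=43 B=50 C=48] open={R1,R2,R3}
Step 4: cancel R1 -> on_hand[A=58 B=50 C=48] avail[A=49 B=50 C=48] open={R2,R3}
Step 5: cancel R2 -> on_hand[A=58 B=50 C=48] avail[A=50 B=50 C=48] open={R3}
Step 6: cancel R3 -> on_hand[A=58 B=50 C=48] avail[A=58 B=50 C=48] open={}
Step 7: reserve R4 B 9 -> on_hand[A=58 B=50 C=48] avail[A=58 B=41 C=48] open={R4}
Step 8: cancel R4 -> on_hand[A=58 B=50 C=48] avail[A=58 B=50 C=48] open={}
Step 9: reserve R5 C 9 -> on_hand[A=58 B=50 C=48] avail[A=58 B=50 C=39] open={R5}
Step 10: commit R5 -> on_hand[A=58 B=50 C=39] avail[A=58 B=50 C=39] open={}
Step 11: reserve R6 A 5 -> on_hand[A=58 B=50 C=39] avail[A=53 B=50 C=39] open={R6}
Step 12: commit R6 -> on_hand[A=53 B=50 C=39] avail[A=53 B=50 C=39] open={}
Step 13: reserve R7 B 4 -> on_hand[A=53 B=50 C=39] avail[A=53 B=46 C=39] open={R7}
Step 14: reserve R8 A 5 -> on_hand[A=53 B=50 C=39] avail[A=48 B=46 C=39] open={R7,R8}
Step 15: commit R7 -> on_hand[A=53 B=46 C=39] avail[A=48 B=46 C=39] open={R8}
Step 16: reserve R9 C 7 -> on_hand[A=53 B=46 C=39] avail[A=48 B=46 C=32] open={R8,R9}
Step 17: reserve R10 C 7 -> on_hand[A=53 B=46 C=39] avail[A=48 B=46 C=25] open={R10,R8,R9}
Step 18: commit R9 -> on_hand[A=53 B=46 C=32] avail[A=48 B=46 C=25] open={R10,R8}
Step 19: reserve R11 A 2 -> on_hand[A=53 B=46 C=32] avail[A=46 B=46 C=25] open={R10,R11,R8}
Step 20: reserve R12 C 9 -> on_hand[A=53 B=46 C=32] avail[A=46 B=46 C=16] open={R10,R11,R12,R8}
Step 21: cancel R8 -> on_hand[A=53 B=46 C=32] avail[A=51 B=46 C=16] open={R10,R11,R12}
Step 22: reserve R13 B 1 -> on_hand[A=53 B=46 C=32] avail[A=51 B=45 C=16] open={R10,R11,R12,R13}
Step 23: commit R11 -> on_hand[A=51 B=46 C=32] avail[A=51 B=45 C=16] open={R10,R12,R13}
Open reservations: ['R10', 'R12', 'R13'] -> 3

Answer: 3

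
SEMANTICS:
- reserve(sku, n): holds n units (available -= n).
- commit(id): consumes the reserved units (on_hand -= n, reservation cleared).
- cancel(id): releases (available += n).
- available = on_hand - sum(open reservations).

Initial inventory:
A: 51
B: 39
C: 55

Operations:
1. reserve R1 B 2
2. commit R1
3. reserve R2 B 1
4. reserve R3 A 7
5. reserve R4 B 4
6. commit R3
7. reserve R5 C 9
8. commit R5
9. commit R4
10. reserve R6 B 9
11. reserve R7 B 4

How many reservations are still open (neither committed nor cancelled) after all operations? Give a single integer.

Step 1: reserve R1 B 2 -> on_hand[A=51 B=39 C=55] avail[A=51 B=37 C=55] open={R1}
Step 2: commit R1 -> on_hand[A=51 B=37 C=55] avail[A=51 B=37 C=55] open={}
Step 3: reserve R2 B 1 -> on_hand[A=51 B=37 C=55] avail[A=51 B=36 C=55] open={R2}
Step 4: reserve R3 A 7 -> on_hand[A=51 B=37 C=55] avail[A=44 B=36 C=55] open={R2,R3}
Step 5: reserve R4 B 4 -> on_hand[A=51 B=37 C=55] avail[A=44 B=32 C=55] open={R2,R3,R4}
Step 6: commit R3 -> on_hand[A=44 B=37 C=55] avail[A=44 B=32 C=55] open={R2,R4}
Step 7: reserve R5 C 9 -> on_hand[A=44 B=37 C=55] avail[A=44 B=32 C=46] open={R2,R4,R5}
Step 8: commit R5 -> on_hand[A=44 B=37 C=46] avail[A=44 B=32 C=46] open={R2,R4}
Step 9: commit R4 -> on_hand[A=44 B=33 C=46] avail[A=44 B=32 C=46] open={R2}
Step 10: reserve R6 B 9 -> on_hand[A=44 B=33 C=46] avail[A=44 B=23 C=46] open={R2,R6}
Step 11: reserve R7 B 4 -> on_hand[A=44 B=33 C=46] avail[A=44 B=19 C=46] open={R2,R6,R7}
Open reservations: ['R2', 'R6', 'R7'] -> 3

Answer: 3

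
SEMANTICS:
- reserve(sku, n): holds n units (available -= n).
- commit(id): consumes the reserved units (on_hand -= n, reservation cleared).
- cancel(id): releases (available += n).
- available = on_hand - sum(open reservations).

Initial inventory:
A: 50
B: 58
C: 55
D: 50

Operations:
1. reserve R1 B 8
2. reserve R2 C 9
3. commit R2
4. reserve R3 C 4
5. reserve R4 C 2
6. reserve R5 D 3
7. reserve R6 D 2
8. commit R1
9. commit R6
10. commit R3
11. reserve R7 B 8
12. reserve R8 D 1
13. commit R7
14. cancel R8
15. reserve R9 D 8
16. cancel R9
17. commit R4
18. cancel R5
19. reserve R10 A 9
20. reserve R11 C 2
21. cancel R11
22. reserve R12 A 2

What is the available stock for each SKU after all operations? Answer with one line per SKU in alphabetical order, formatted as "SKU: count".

Answer: A: 39
B: 42
C: 40
D: 48

Derivation:
Step 1: reserve R1 B 8 -> on_hand[A=50 B=58 C=55 D=50] avail[A=50 B=50 C=55 D=50] open={R1}
Step 2: reserve R2 C 9 -> on_hand[A=50 B=58 C=55 D=50] avail[A=50 B=50 C=46 D=50] open={R1,R2}
Step 3: commit R2 -> on_hand[A=50 B=58 C=46 D=50] avail[A=50 B=50 C=46 D=50] open={R1}
Step 4: reserve R3 C 4 -> on_hand[A=50 B=58 C=46 D=50] avail[A=50 B=50 C=42 D=50] open={R1,R3}
Step 5: reserve R4 C 2 -> on_hand[A=50 B=58 C=46 D=50] avail[A=50 B=50 C=40 D=50] open={R1,R3,R4}
Step 6: reserve R5 D 3 -> on_hand[A=50 B=58 C=46 D=50] avail[A=50 B=50 C=40 D=47] open={R1,R3,R4,R5}
Step 7: reserve R6 D 2 -> on_hand[A=50 B=58 C=46 D=50] avail[A=50 B=50 C=40 D=45] open={R1,R3,R4,R5,R6}
Step 8: commit R1 -> on_hand[A=50 B=50 C=46 D=50] avail[A=50 B=50 C=40 D=45] open={R3,R4,R5,R6}
Step 9: commit R6 -> on_hand[A=50 B=50 C=46 D=48] avail[A=50 B=50 C=40 D=45] open={R3,R4,R5}
Step 10: commit R3 -> on_hand[A=50 B=50 C=42 D=48] avail[A=50 B=50 C=40 D=45] open={R4,R5}
Step 11: reserve R7 B 8 -> on_hand[A=50 B=50 C=42 D=48] avail[A=50 B=42 C=40 D=45] open={R4,R5,R7}
Step 12: reserve R8 D 1 -> on_hand[A=50 B=50 C=42 D=48] avail[A=50 B=42 C=40 D=44] open={R4,R5,R7,R8}
Step 13: commit R7 -> on_hand[A=50 B=42 C=42 D=48] avail[A=50 B=42 C=40 D=44] open={R4,R5,R8}
Step 14: cancel R8 -> on_hand[A=50 B=42 C=42 D=48] avail[A=50 B=42 C=40 D=45] open={R4,R5}
Step 15: reserve R9 D 8 -> on_hand[A=50 B=42 C=42 D=48] avail[A=50 B=42 C=40 D=37] open={R4,R5,R9}
Step 16: cancel R9 -> on_hand[A=50 B=42 C=42 D=48] avail[A=50 B=42 C=40 D=45] open={R4,R5}
Step 17: commit R4 -> on_hand[A=50 B=42 C=40 D=48] avail[A=50 B=42 C=40 D=45] open={R5}
Step 18: cancel R5 -> on_hand[A=50 B=42 C=40 D=48] avail[A=50 B=42 C=40 D=48] open={}
Step 19: reserve R10 A 9 -> on_hand[A=50 B=42 C=40 D=48] avail[A=41 B=42 C=40 D=48] open={R10}
Step 20: reserve R11 C 2 -> on_hand[A=50 B=42 C=40 D=48] avail[A=41 B=42 C=38 D=48] open={R10,R11}
Step 21: cancel R11 -> on_hand[A=50 B=42 C=40 D=48] avail[A=41 B=42 C=40 D=48] open={R10}
Step 22: reserve R12 A 2 -> on_hand[A=50 B=42 C=40 D=48] avail[A=39 B=42 C=40 D=48] open={R10,R12}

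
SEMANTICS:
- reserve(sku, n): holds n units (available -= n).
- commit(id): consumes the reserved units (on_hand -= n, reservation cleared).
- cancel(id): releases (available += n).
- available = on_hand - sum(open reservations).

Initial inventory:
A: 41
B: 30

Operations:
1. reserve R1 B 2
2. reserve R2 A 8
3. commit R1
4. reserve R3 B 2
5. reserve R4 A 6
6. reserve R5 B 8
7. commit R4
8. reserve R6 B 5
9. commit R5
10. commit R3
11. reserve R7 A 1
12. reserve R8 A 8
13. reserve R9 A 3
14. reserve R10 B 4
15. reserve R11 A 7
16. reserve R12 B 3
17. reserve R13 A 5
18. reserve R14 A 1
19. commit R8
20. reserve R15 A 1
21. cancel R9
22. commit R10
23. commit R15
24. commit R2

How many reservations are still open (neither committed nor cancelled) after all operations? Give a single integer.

Step 1: reserve R1 B 2 -> on_hand[A=41 B=30] avail[A=41 B=28] open={R1}
Step 2: reserve R2 A 8 -> on_hand[A=41 B=30] avail[A=33 B=28] open={R1,R2}
Step 3: commit R1 -> on_hand[A=41 B=28] avail[A=33 B=28] open={R2}
Step 4: reserve R3 B 2 -> on_hand[A=41 B=28] avail[A=33 B=26] open={R2,R3}
Step 5: reserve R4 A 6 -> on_hand[A=41 B=28] avail[A=27 B=26] open={R2,R3,R4}
Step 6: reserve R5 B 8 -> on_hand[A=41 B=28] avail[A=27 B=18] open={R2,R3,R4,R5}
Step 7: commit R4 -> on_hand[A=35 B=28] avail[A=27 B=18] open={R2,R3,R5}
Step 8: reserve R6 B 5 -> on_hand[A=35 B=28] avail[A=27 B=13] open={R2,R3,R5,R6}
Step 9: commit R5 -> on_hand[A=35 B=20] avail[A=27 B=13] open={R2,R3,R6}
Step 10: commit R3 -> on_hand[A=35 B=18] avail[A=27 B=13] open={R2,R6}
Step 11: reserve R7 A 1 -> on_hand[A=35 B=18] avail[A=26 B=13] open={R2,R6,R7}
Step 12: reserve R8 A 8 -> on_hand[A=35 B=18] avail[A=18 B=13] open={R2,R6,R7,R8}
Step 13: reserve R9 A 3 -> on_hand[A=35 B=18] avail[A=15 B=13] open={R2,R6,R7,R8,R9}
Step 14: reserve R10 B 4 -> on_hand[A=35 B=18] avail[A=15 B=9] open={R10,R2,R6,R7,R8,R9}
Step 15: reserve R11 A 7 -> on_hand[A=35 B=18] avail[A=8 B=9] open={R10,R11,R2,R6,R7,R8,R9}
Step 16: reserve R12 B 3 -> on_hand[A=35 B=18] avail[A=8 B=6] open={R10,R11,R12,R2,R6,R7,R8,R9}
Step 17: reserve R13 A 5 -> on_hand[A=35 B=18] avail[A=3 B=6] open={R10,R11,R12,R13,R2,R6,R7,R8,R9}
Step 18: reserve R14 A 1 -> on_hand[A=35 B=18] avail[A=2 B=6] open={R10,R11,R12,R13,R14,R2,R6,R7,R8,R9}
Step 19: commit R8 -> on_hand[A=27 B=18] avail[A=2 B=6] open={R10,R11,R12,R13,R14,R2,R6,R7,R9}
Step 20: reserve R15 A 1 -> on_hand[A=27 B=18] avail[A=1 B=6] open={R10,R11,R12,R13,R14,R15,R2,R6,R7,R9}
Step 21: cancel R9 -> on_hand[A=27 B=18] avail[A=4 B=6] open={R10,R11,R12,R13,R14,R15,R2,R6,R7}
Step 22: commit R10 -> on_hand[A=27 B=14] avail[A=4 B=6] open={R11,R12,R13,R14,R15,R2,R6,R7}
Step 23: commit R15 -> on_hand[A=26 B=14] avail[A=4 B=6] open={R11,R12,R13,R14,R2,R6,R7}
Step 24: commit R2 -> on_hand[A=18 B=14] avail[A=4 B=6] open={R11,R12,R13,R14,R6,R7}
Open reservations: ['R11', 'R12', 'R13', 'R14', 'R6', 'R7'] -> 6

Answer: 6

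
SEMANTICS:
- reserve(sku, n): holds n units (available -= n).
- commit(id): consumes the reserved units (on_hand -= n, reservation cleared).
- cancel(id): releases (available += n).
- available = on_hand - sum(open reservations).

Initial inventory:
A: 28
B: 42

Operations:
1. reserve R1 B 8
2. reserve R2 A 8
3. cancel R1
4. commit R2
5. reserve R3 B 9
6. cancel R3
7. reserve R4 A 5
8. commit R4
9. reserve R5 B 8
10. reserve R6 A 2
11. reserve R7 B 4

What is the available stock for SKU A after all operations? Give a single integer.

Step 1: reserve R1 B 8 -> on_hand[A=28 B=42] avail[A=28 B=34] open={R1}
Step 2: reserve R2 A 8 -> on_hand[A=28 B=42] avail[A=20 B=34] open={R1,R2}
Step 3: cancel R1 -> on_hand[A=28 B=42] avail[A=20 B=42] open={R2}
Step 4: commit R2 -> on_hand[A=20 B=42] avail[A=20 B=42] open={}
Step 5: reserve R3 B 9 -> on_hand[A=20 B=42] avail[A=20 B=33] open={R3}
Step 6: cancel R3 -> on_hand[A=20 B=42] avail[A=20 B=42] open={}
Step 7: reserve R4 A 5 -> on_hand[A=20 B=42] avail[A=15 B=42] open={R4}
Step 8: commit R4 -> on_hand[A=15 B=42] avail[A=15 B=42] open={}
Step 9: reserve R5 B 8 -> on_hand[A=15 B=42] avail[A=15 B=34] open={R5}
Step 10: reserve R6 A 2 -> on_hand[A=15 B=42] avail[A=13 B=34] open={R5,R6}
Step 11: reserve R7 B 4 -> on_hand[A=15 B=42] avail[A=13 B=30] open={R5,R6,R7}
Final available[A] = 13

Answer: 13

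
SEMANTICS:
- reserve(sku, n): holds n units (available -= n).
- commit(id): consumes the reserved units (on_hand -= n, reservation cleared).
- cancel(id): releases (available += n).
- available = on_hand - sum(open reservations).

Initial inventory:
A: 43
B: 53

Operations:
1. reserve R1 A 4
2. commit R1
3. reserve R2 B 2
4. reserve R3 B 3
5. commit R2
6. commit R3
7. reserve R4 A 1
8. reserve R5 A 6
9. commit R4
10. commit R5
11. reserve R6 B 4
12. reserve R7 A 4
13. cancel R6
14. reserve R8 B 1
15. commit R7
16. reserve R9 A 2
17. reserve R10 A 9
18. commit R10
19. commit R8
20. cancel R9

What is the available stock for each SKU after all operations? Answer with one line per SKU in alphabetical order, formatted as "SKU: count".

Step 1: reserve R1 A 4 -> on_hand[A=43 B=53] avail[A=39 B=53] open={R1}
Step 2: commit R1 -> on_hand[A=39 B=53] avail[A=39 B=53] open={}
Step 3: reserve R2 B 2 -> on_hand[A=39 B=53] avail[A=39 B=51] open={R2}
Step 4: reserve R3 B 3 -> on_hand[A=39 B=53] avail[A=39 B=48] open={R2,R3}
Step 5: commit R2 -> on_hand[A=39 B=51] avail[A=39 B=48] open={R3}
Step 6: commit R3 -> on_hand[A=39 B=48] avail[A=39 B=48] open={}
Step 7: reserve R4 A 1 -> on_hand[A=39 B=48] avail[A=38 B=48] open={R4}
Step 8: reserve R5 A 6 -> on_hand[A=39 B=48] avail[A=32 B=48] open={R4,R5}
Step 9: commit R4 -> on_hand[A=38 B=48] avail[A=32 B=48] open={R5}
Step 10: commit R5 -> on_hand[A=32 B=48] avail[A=32 B=48] open={}
Step 11: reserve R6 B 4 -> on_hand[A=32 B=48] avail[A=32 B=44] open={R6}
Step 12: reserve R7 A 4 -> on_hand[A=32 B=48] avail[A=28 B=44] open={R6,R7}
Step 13: cancel R6 -> on_hand[A=32 B=48] avail[A=28 B=48] open={R7}
Step 14: reserve R8 B 1 -> on_hand[A=32 B=48] avail[A=28 B=47] open={R7,R8}
Step 15: commit R7 -> on_hand[A=28 B=48] avail[A=28 B=47] open={R8}
Step 16: reserve R9 A 2 -> on_hand[A=28 B=48] avail[A=26 B=47] open={R8,R9}
Step 17: reserve R10 A 9 -> on_hand[A=28 B=48] avail[A=17 B=47] open={R10,R8,R9}
Step 18: commit R10 -> on_hand[A=19 B=48] avail[A=17 B=47] open={R8,R9}
Step 19: commit R8 -> on_hand[A=19 B=47] avail[A=17 B=47] open={R9}
Step 20: cancel R9 -> on_hand[A=19 B=47] avail[A=19 B=47] open={}

Answer: A: 19
B: 47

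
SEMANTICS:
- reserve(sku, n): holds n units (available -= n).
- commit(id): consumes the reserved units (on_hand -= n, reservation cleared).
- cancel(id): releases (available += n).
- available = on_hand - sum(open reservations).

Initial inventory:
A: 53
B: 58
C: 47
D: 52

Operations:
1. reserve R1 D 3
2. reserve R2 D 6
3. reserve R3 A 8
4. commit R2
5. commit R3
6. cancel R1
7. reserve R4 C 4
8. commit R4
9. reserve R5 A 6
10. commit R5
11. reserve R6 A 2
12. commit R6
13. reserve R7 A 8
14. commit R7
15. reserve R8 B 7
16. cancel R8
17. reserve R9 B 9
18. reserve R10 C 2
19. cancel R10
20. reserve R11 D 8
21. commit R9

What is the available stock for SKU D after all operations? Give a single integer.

Step 1: reserve R1 D 3 -> on_hand[A=53 B=58 C=47 D=52] avail[A=53 B=58 C=47 D=49] open={R1}
Step 2: reserve R2 D 6 -> on_hand[A=53 B=58 C=47 D=52] avail[A=53 B=58 C=47 D=43] open={R1,R2}
Step 3: reserve R3 A 8 -> on_hand[A=53 B=58 C=47 D=52] avail[A=45 B=58 C=47 D=43] open={R1,R2,R3}
Step 4: commit R2 -> on_hand[A=53 B=58 C=47 D=46] avail[A=45 B=58 C=47 D=43] open={R1,R3}
Step 5: commit R3 -> on_hand[A=45 B=58 C=47 D=46] avail[A=45 B=58 C=47 D=43] open={R1}
Step 6: cancel R1 -> on_hand[A=45 B=58 C=47 D=46] avail[A=45 B=58 C=47 D=46] open={}
Step 7: reserve R4 C 4 -> on_hand[A=45 B=58 C=47 D=46] avail[A=45 B=58 C=43 D=46] open={R4}
Step 8: commit R4 -> on_hand[A=45 B=58 C=43 D=46] avail[A=45 B=58 C=43 D=46] open={}
Step 9: reserve R5 A 6 -> on_hand[A=45 B=58 C=43 D=46] avail[A=39 B=58 C=43 D=46] open={R5}
Step 10: commit R5 -> on_hand[A=39 B=58 C=43 D=46] avail[A=39 B=58 C=43 D=46] open={}
Step 11: reserve R6 A 2 -> on_hand[A=39 B=58 C=43 D=46] avail[A=37 B=58 C=43 D=46] open={R6}
Step 12: commit R6 -> on_hand[A=37 B=58 C=43 D=46] avail[A=37 B=58 C=43 D=46] open={}
Step 13: reserve R7 A 8 -> on_hand[A=37 B=58 C=43 D=46] avail[A=29 B=58 C=43 D=46] open={R7}
Step 14: commit R7 -> on_hand[A=29 B=58 C=43 D=46] avail[A=29 B=58 C=43 D=46] open={}
Step 15: reserve R8 B 7 -> on_hand[A=29 B=58 C=43 D=46] avail[A=29 B=51 C=43 D=46] open={R8}
Step 16: cancel R8 -> on_hand[A=29 B=58 C=43 D=46] avail[A=29 B=58 C=43 D=46] open={}
Step 17: reserve R9 B 9 -> on_hand[A=29 B=58 C=43 D=46] avail[A=29 B=49 C=43 D=46] open={R9}
Step 18: reserve R10 C 2 -> on_hand[A=29 B=58 C=43 D=46] avail[A=29 B=49 C=41 D=46] open={R10,R9}
Step 19: cancel R10 -> on_hand[A=29 B=58 C=43 D=46] avail[A=29 B=49 C=43 D=46] open={R9}
Step 20: reserve R11 D 8 -> on_hand[A=29 B=58 C=43 D=46] avail[A=29 B=49 C=43 D=38] open={R11,R9}
Step 21: commit R9 -> on_hand[A=29 B=49 C=43 D=46] avail[A=29 B=49 C=43 D=38] open={R11}
Final available[D] = 38

Answer: 38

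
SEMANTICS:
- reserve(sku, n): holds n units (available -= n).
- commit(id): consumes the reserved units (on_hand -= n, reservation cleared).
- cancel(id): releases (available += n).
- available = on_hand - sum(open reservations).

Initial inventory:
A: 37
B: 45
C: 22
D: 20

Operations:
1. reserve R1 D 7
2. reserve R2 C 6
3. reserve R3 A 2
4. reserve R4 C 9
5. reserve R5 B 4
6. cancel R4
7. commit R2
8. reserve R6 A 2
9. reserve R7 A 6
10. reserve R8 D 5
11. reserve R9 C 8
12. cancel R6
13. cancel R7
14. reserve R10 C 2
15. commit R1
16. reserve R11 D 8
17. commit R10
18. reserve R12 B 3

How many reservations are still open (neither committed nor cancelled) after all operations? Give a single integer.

Answer: 6

Derivation:
Step 1: reserve R1 D 7 -> on_hand[A=37 B=45 C=22 D=20] avail[A=37 B=45 C=22 D=13] open={R1}
Step 2: reserve R2 C 6 -> on_hand[A=37 B=45 C=22 D=20] avail[A=37 B=45 C=16 D=13] open={R1,R2}
Step 3: reserve R3 A 2 -> on_hand[A=37 B=45 C=22 D=20] avail[A=35 B=45 C=16 D=13] open={R1,R2,R3}
Step 4: reserve R4 C 9 -> on_hand[A=37 B=45 C=22 D=20] avail[A=35 B=45 C=7 D=13] open={R1,R2,R3,R4}
Step 5: reserve R5 B 4 -> on_hand[A=37 B=45 C=22 D=20] avail[A=35 B=41 C=7 D=13] open={R1,R2,R3,R4,R5}
Step 6: cancel R4 -> on_hand[A=37 B=45 C=22 D=20] avail[A=35 B=41 C=16 D=13] open={R1,R2,R3,R5}
Step 7: commit R2 -> on_hand[A=37 B=45 C=16 D=20] avail[A=35 B=41 C=16 D=13] open={R1,R3,R5}
Step 8: reserve R6 A 2 -> on_hand[A=37 B=45 C=16 D=20] avail[A=33 B=41 C=16 D=13] open={R1,R3,R5,R6}
Step 9: reserve R7 A 6 -> on_hand[A=37 B=45 C=16 D=20] avail[A=27 B=41 C=16 D=13] open={R1,R3,R5,R6,R7}
Step 10: reserve R8 D 5 -> on_hand[A=37 B=45 C=16 D=20] avail[A=27 B=41 C=16 D=8] open={R1,R3,R5,R6,R7,R8}
Step 11: reserve R9 C 8 -> on_hand[A=37 B=45 C=16 D=20] avail[A=27 B=41 C=8 D=8] open={R1,R3,R5,R6,R7,R8,R9}
Step 12: cancel R6 -> on_hand[A=37 B=45 C=16 D=20] avail[A=29 B=41 C=8 D=8] open={R1,R3,R5,R7,R8,R9}
Step 13: cancel R7 -> on_hand[A=37 B=45 C=16 D=20] avail[A=35 B=41 C=8 D=8] open={R1,R3,R5,R8,R9}
Step 14: reserve R10 C 2 -> on_hand[A=37 B=45 C=16 D=20] avail[A=35 B=41 C=6 D=8] open={R1,R10,R3,R5,R8,R9}
Step 15: commit R1 -> on_hand[A=37 B=45 C=16 D=13] avail[A=35 B=41 C=6 D=8] open={R10,R3,R5,R8,R9}
Step 16: reserve R11 D 8 -> on_hand[A=37 B=45 C=16 D=13] avail[A=35 B=41 C=6 D=0] open={R10,R11,R3,R5,R8,R9}
Step 17: commit R10 -> on_hand[A=37 B=45 C=14 D=13] avail[A=35 B=41 C=6 D=0] open={R11,R3,R5,R8,R9}
Step 18: reserve R12 B 3 -> on_hand[A=37 B=45 C=14 D=13] avail[A=35 B=38 C=6 D=0] open={R11,R12,R3,R5,R8,R9}
Open reservations: ['R11', 'R12', 'R3', 'R5', 'R8', 'R9'] -> 6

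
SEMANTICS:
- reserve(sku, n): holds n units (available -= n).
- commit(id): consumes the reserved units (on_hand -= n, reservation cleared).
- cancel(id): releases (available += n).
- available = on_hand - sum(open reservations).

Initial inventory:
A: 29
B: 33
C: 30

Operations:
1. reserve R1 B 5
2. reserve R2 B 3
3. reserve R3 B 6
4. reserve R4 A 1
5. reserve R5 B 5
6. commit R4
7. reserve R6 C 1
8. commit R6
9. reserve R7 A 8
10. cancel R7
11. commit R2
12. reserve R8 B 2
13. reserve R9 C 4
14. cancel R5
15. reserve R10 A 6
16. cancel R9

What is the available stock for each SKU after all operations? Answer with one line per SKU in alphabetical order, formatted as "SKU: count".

Step 1: reserve R1 B 5 -> on_hand[A=29 B=33 C=30] avail[A=29 B=28 C=30] open={R1}
Step 2: reserve R2 B 3 -> on_hand[A=29 B=33 C=30] avail[A=29 B=25 C=30] open={R1,R2}
Step 3: reserve R3 B 6 -> on_hand[A=29 B=33 C=30] avail[A=29 B=19 C=30] open={R1,R2,R3}
Step 4: reserve R4 A 1 -> on_hand[A=29 B=33 C=30] avail[A=28 B=19 C=30] open={R1,R2,R3,R4}
Step 5: reserve R5 B 5 -> on_hand[A=29 B=33 C=30] avail[A=28 B=14 C=30] open={R1,R2,R3,R4,R5}
Step 6: commit R4 -> on_hand[A=28 B=33 C=30] avail[A=28 B=14 C=30] open={R1,R2,R3,R5}
Step 7: reserve R6 C 1 -> on_hand[A=28 B=33 C=30] avail[A=28 B=14 C=29] open={R1,R2,R3,R5,R6}
Step 8: commit R6 -> on_hand[A=28 B=33 C=29] avail[A=28 B=14 C=29] open={R1,R2,R3,R5}
Step 9: reserve R7 A 8 -> on_hand[A=28 B=33 C=29] avail[A=20 B=14 C=29] open={R1,R2,R3,R5,R7}
Step 10: cancel R7 -> on_hand[A=28 B=33 C=29] avail[A=28 B=14 C=29] open={R1,R2,R3,R5}
Step 11: commit R2 -> on_hand[A=28 B=30 C=29] avail[A=28 B=14 C=29] open={R1,R3,R5}
Step 12: reserve R8 B 2 -> on_hand[A=28 B=30 C=29] avail[A=28 B=12 C=29] open={R1,R3,R5,R8}
Step 13: reserve R9 C 4 -> on_hand[A=28 B=30 C=29] avail[A=28 B=12 C=25] open={R1,R3,R5,R8,R9}
Step 14: cancel R5 -> on_hand[A=28 B=30 C=29] avail[A=28 B=17 C=25] open={R1,R3,R8,R9}
Step 15: reserve R10 A 6 -> on_hand[A=28 B=30 C=29] avail[A=22 B=17 C=25] open={R1,R10,R3,R8,R9}
Step 16: cancel R9 -> on_hand[A=28 B=30 C=29] avail[A=22 B=17 C=29] open={R1,R10,R3,R8}

Answer: A: 22
B: 17
C: 29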